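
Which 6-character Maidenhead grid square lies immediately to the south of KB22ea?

KB21ex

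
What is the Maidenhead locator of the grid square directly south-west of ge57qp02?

GE57pp91

Longitude extended square 0; −1 → -1, wraps to 9, carry into subsquare.
Longitude subsquare q = 16; −1 → 15 = p.
Latitude extended square 2; −1 → 1.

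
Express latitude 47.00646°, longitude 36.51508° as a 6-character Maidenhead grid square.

Add 180° to longitude and 90° to latitude: 216.5151, 137.0065.
Field: lon ⌊216.5151/20⌋ = 10 → K; lat ⌊137.0065/10⌋ = 13 → N.
Square: lon ⌊16.5151/2⌋ = 8; lat ⌊7.0065/1⌋ = 7.
Subsquare: lon ⌊0.5151/0.0833333⌋ = 6 → g; lat ⌊0.0065/0.0416667⌋ = 0 → a.

KN87ga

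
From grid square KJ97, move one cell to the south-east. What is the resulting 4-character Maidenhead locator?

LJ06

Longitude square 9; +1 → 10, wraps to 0, carry into field.
Longitude field K = 10; +1 → 11 = L.
Latitude square 7; −1 → 6.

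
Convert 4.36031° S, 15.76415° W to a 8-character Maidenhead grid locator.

II25cp83

Shift to the Maidenhead origin (180°W, 90°S): lon 164.23585, lat 85.63969.
Field: 164.23585/20 → 8 → I, 85.63969/10 → 8 → I; chars II.
Square: 4.23585/2 → 2, 5.63969/1 → 5; chars 25.
Subsquare: 0.23585/0.0833333 → 2 → c, 0.63969/0.0416667 → 15 → p; chars cp.
Extended square: 0.06918/0.00833333 → 8, 0.01469/0.00416667 → 3; chars 83.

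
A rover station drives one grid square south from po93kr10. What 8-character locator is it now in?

Latitude extended square 0; −1 → -1, wraps to 9, carry into subsquare.
Latitude subsquare r = 17; −1 → 16 = q.
The longitude characters are unchanged.

PO93kq19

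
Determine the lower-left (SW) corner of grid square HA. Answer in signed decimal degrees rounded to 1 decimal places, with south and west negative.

-90.0, -40.0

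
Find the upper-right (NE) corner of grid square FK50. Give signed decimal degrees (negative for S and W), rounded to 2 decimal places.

Field F=5, K=10: +5·20° lon, +10·10° lat → SW at lon -80°, lat 10°.
Square 5, 0: +5·2° lon, +0·1° lat → SW at lon -70°, lat 10°.
Cell spans 2° lon × 1° lat. NE corner is SW corner plus one full cell.
latitude 11.00, longitude -68.00.

11.00, -68.00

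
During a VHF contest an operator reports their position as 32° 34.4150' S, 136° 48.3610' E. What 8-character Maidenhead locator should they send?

Offset from 180°W / 90°S: lon 316.80602°, lat 57.42642°.
Field: 316.80602/20 → 15 → P, 57.42642/10 → 5 → F; chars PF.
Square: 16.80602/2 → 8, 7.42642/1 → 7; chars 87.
Subsquare: 0.80602/0.0833333 → 9 → j, 0.42642/0.0416667 → 10 → k; chars jk.
Extended square: 0.05602/0.00833333 → 6, 0.00975/0.00416667 → 2; chars 62.

PF87jk62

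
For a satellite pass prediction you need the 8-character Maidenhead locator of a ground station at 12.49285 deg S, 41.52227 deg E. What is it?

LH07sm21

Add 180° to longitude and 90° to latitude: 221.52227, 77.50715.
Field: lon ⌊221.52227/20⌋ = 11 → L; lat ⌊77.50715/10⌋ = 7 → H.
Square: lon ⌊1.52227/2⌋ = 0; lat ⌊7.50715/1⌋ = 7.
Subsquare: lon ⌊1.52227/0.0833333⌋ = 18 → s; lat ⌊0.50715/0.0416667⌋ = 12 → m.
Extended square: lon ⌊0.02227/0.00833333⌋ = 2; lat ⌊0.00715/0.00416667⌋ = 1.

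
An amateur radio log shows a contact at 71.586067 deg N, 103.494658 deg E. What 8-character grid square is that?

OQ11ro90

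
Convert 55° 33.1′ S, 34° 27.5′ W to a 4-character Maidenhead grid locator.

HD24

Shift to the Maidenhead origin (180°W, 90°S): lon 145.54, lat 34.45.
Field (20°×10°, letters A–R): lon ⌊145.54/20⌋ = 7 → H; lat ⌊34.45/10⌋ = 3 → D.
Square (2°×1°, digits 0–9): lon ⌊5.54/2⌋ = 2; lat ⌊4.45/1⌋ = 4.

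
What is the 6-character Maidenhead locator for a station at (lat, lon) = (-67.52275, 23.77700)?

Offset from 180°W / 90°S: lon 203.7770°, lat 22.4772°.
Field: 203.7770/20 → 10 → K, 22.4772/10 → 2 → C; chars KC.
Square: 3.7770/2 → 1, 2.4772/1 → 2; chars 12.
Subsquare: 1.7770/0.0833333 → 21 → v, 0.4772/0.0416667 → 11 → l; chars vl.

KC12vl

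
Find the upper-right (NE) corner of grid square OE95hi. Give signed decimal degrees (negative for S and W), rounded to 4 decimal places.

-44.6250, 118.6667

Field O=14, E=4: +14·20° lon, +4·10° lat → SW at lon 100°, lat -50°.
Square 9, 5: +9·2° lon, +5·1° lat → SW at lon 118°, lat -45°.
Subsquare h=7, i=8: +7·0.0833333° lon, +8·0.0416667° lat → SW at lon 118.583°, lat -44.6667°.
Cell spans 0.0833333° lon × 0.0416667° lat. NE corner is SW corner plus one full cell.
latitude -44.6250, longitude 118.6667.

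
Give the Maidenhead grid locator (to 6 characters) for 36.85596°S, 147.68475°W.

Offset from 180°W / 90°S: lon 32.3152°, lat 53.1440°.
Field: lon ⌊32.3152/20⌋ = 1 → B; lat ⌊53.1440/10⌋ = 5 → F.
Square: lon ⌊12.3152/2⌋ = 6; lat ⌊3.1440/1⌋ = 3.
Subsquare: lon ⌊0.3152/0.0833333⌋ = 3 → d; lat ⌊0.1440/0.0416667⌋ = 3 → d.

BF63dd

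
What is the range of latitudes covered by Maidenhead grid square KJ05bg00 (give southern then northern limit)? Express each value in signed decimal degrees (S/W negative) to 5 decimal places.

5.25000, 5.25417

Field K=10, J=9: +10·20° lon, +9·10° lat → SW at lon 20°, lat 0°.
Square 0, 5: +0·2° lon, +5·1° lat → SW at lon 20°, lat 5°.
Subsquare b=1, g=6: +1·0.0833333° lon, +6·0.0416667° lat → SW at lon 20.0833°, lat 5.25°.
Extended square 0, 0: +0·0.00833333° lon, +0·0.00416667° lat → SW at lon 20.0833°, lat 5.25°.
Cell spans 0.00833333° lon × 0.00416667° lat.
south 5.25000, north 5.25417.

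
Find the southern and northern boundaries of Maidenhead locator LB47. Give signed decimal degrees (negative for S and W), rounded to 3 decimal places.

-73.000, -72.000

Field L=11, B=1: +11·20° lon, +1·10° lat → SW at lon 40°, lat -80°.
Square 4, 7: +4·2° lon, +7·1° lat → SW at lon 48°, lat -73°.
Cell spans 2° lon × 1° lat.
south -73.000, north -72.000.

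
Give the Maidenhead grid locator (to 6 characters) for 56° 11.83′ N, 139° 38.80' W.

CO06ee

Offset from 180°W / 90°S: lon 40.3533°, lat 146.1972°.
Field: lon ⌊40.3533/20⌋ = 2 → C; lat ⌊146.1972/10⌋ = 14 → O.
Square: lon ⌊0.3533/2⌋ = 0; lat ⌊6.1972/1⌋ = 6.
Subsquare: lon ⌊0.3533/0.0833333⌋ = 4 → e; lat ⌊0.1972/0.0416667⌋ = 4 → e.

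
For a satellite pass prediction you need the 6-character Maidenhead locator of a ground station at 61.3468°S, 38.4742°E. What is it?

KC98fp

Offset from 180°W / 90°S: lon 218.4742°, lat 28.6532°.
Field (20°×10°, letters A–R): lon ⌊218.4742/20⌋ = 10 → K; lat ⌊28.6532/10⌋ = 2 → C.
Square (2°×1°, digits 0–9): lon ⌊18.4742/2⌋ = 9; lat ⌊8.6532/1⌋ = 8.
Subsquare (5′×2.5′, letters a–x): lon ⌊0.4742/0.0833333⌋ = 5 → f; lat ⌊0.6532/0.0416667⌋ = 15 → p.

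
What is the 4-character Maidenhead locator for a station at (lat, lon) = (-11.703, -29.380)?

HH58

Offset from 180°W / 90°S: lon 150.62°, lat 78.30°.
Field (20°×10°, letters A–R): 150.62/20 → 7 → H, 78.30/10 → 7 → H; chars HH.
Square (2°×1°, digits 0–9): 10.62/2 → 5, 8.30/1 → 8; chars 58.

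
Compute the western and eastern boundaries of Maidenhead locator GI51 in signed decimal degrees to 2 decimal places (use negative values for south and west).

Field G=6, I=8: +6·20° lon, +8·10° lat → SW at lon -60°, lat -10°.
Square 5, 1: +5·2° lon, +1·1° lat → SW at lon -50°, lat -9°.
Cell spans 2° lon × 1° lat.
west -50.00, east -48.00.

-50.00, -48.00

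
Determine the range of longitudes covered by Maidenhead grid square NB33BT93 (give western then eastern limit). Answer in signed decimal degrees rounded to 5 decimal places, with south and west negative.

86.15833, 86.16667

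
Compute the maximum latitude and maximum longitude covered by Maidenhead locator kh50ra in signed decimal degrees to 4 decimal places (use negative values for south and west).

Field K=10, H=7: +10·20° lon, +7·10° lat → SW at lon 20°, lat -20°.
Square 5, 0: +5·2° lon, +0·1° lat → SW at lon 30°, lat -20°.
Subsquare r=17, a=0: +17·0.0833333° lon, +0·0.0416667° lat → SW at lon 31.4167°, lat -20°.
Cell spans 0.0833333° lon × 0.0416667° lat. NE corner is SW corner plus one full cell.
latitude -19.9583, longitude 31.5000.

-19.9583, 31.5000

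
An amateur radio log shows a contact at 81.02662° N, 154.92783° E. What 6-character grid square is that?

QR71la

Add 180° to longitude and 90° to latitude: 334.9278, 171.0266.
Field: lon ⌊334.9278/20⌋ = 16 → Q; lat ⌊171.0266/10⌋ = 17 → R.
Square: lon ⌊14.9278/2⌋ = 7; lat ⌊1.0266/1⌋ = 1.
Subsquare: lon ⌊0.9278/0.0833333⌋ = 11 → l; lat ⌊0.0266/0.0416667⌋ = 0 → a.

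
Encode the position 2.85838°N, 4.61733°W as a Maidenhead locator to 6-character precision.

IJ72qu

Add 180° to longitude and 90° to latitude: 175.3827, 92.8584.
Field (20°×10°, letters A–R): lon ⌊175.3827/20⌋ = 8 → I; lat ⌊92.8584/10⌋ = 9 → J.
Square (2°×1°, digits 0–9): lon ⌊15.3827/2⌋ = 7; lat ⌊2.8584/1⌋ = 2.
Subsquare (5′×2.5′, letters a–x): lon ⌊1.3827/0.0833333⌋ = 16 → q; lat ⌊0.8584/0.0416667⌋ = 20 → u.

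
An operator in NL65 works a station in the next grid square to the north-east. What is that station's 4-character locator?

Longitude square 6; +1 → 7.
Latitude square 5; +1 → 6.

NL76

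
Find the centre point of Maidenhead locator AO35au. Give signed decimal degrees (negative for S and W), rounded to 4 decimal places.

Field A=0, O=14: +0·20° lon, +14·10° lat → SW at lon -180°, lat 50°.
Square 3, 5: +3·2° lon, +5·1° lat → SW at lon -174°, lat 55°.
Subsquare a=0, u=20: +0·0.0833333° lon, +20·0.0416667° lat → SW at lon -174°, lat 55.8333°.
Cell spans 0.0833333° lon × 0.0416667° lat. Centre is SW corner plus half of each.
latitude 55.8542, longitude -173.9583.

55.8542, -173.9583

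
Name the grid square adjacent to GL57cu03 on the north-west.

Longitude extended square 0; −1 → -1, wraps to 9, carry into subsquare.
Longitude subsquare c = 2; −1 → 1 = b.
Latitude extended square 3; +1 → 4.

GL57bu94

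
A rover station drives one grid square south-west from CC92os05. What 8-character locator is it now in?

Longitude extended square 0; −1 → -1, wraps to 9, carry into subsquare.
Longitude subsquare o = 14; −1 → 13 = n.
Latitude extended square 5; −1 → 4.

CC92ns94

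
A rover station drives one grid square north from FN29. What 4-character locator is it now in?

FO20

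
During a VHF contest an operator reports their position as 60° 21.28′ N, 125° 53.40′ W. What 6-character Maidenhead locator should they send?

CP70bi

Add 180° to longitude and 90° to latitude: 54.1100, 150.3547.
Field (20°×10°, letters A–R): 54.1100/20 → 2 → C, 150.3547/10 → 15 → P; chars CP.
Square (2°×1°, digits 0–9): 14.1100/2 → 7, 0.3547/1 → 0; chars 70.
Subsquare (5′×2.5′, letters a–x): 0.1100/0.0833333 → 1 → b, 0.3547/0.0416667 → 8 → i; chars bi.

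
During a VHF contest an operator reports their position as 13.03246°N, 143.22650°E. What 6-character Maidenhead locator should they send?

QK13oa

Offset from 180°W / 90°S: lon 323.2265°, lat 103.0325°.
Field: lon ⌊323.2265/20⌋ = 16 → Q; lat ⌊103.0325/10⌋ = 10 → K.
Square: lon ⌊3.2265/2⌋ = 1; lat ⌊3.0325/1⌋ = 3.
Subsquare: lon ⌊1.2265/0.0833333⌋ = 14 → o; lat ⌊0.0325/0.0416667⌋ = 0 → a.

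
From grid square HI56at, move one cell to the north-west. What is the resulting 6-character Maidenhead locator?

HI46xu

Longitude subsquare a = 0; −1 → -1, wraps to 23 = x, carry into square.
Longitude square 5; −1 → 4.
Latitude subsquare t = 19; +1 → 20 = u.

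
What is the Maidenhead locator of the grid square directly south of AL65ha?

AL64hx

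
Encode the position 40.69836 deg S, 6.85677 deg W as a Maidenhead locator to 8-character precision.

IE69nh72

Shift to the Maidenhead origin (180°W, 90°S): lon 173.14323, lat 49.30164.
Field: lon ⌊173.14323/20⌋ = 8 → I; lat ⌊49.30164/10⌋ = 4 → E.
Square: lon ⌊13.14323/2⌋ = 6; lat ⌊9.30164/1⌋ = 9.
Subsquare: lon ⌊1.14323/0.0833333⌋ = 13 → n; lat ⌊0.30164/0.0416667⌋ = 7 → h.
Extended square: lon ⌊0.05990/0.00833333⌋ = 7; lat ⌊0.00997/0.00416667⌋ = 2.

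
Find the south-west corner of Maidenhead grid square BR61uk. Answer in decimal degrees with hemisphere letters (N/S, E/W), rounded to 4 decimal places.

81.4167° N, 146.3333° W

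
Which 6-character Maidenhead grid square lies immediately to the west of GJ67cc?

Longitude subsquare c = 2; −1 → 1 = b.
The latitude characters are unchanged.

GJ67bc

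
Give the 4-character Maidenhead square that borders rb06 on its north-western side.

Longitude square 0; −1 → -1, wraps to 9, carry into field.
Longitude field R = 17; −1 → 16 = Q.
Latitude square 6; +1 → 7.

QB97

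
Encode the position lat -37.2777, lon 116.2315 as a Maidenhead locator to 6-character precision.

OF82cr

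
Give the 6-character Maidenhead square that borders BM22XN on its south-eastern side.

Longitude subsquare x = 23; +1 → 24, wraps to 0 = a, carry into square.
Longitude square 2; +1 → 3.
Latitude subsquare n = 13; −1 → 12 = m.

BM32am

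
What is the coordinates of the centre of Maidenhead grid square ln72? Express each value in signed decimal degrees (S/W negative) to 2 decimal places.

42.50, 55.00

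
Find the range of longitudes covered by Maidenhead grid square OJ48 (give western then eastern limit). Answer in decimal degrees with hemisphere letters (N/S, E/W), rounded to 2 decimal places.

Field O=14, J=9: +14·20° lon, +9·10° lat → SW at lon 100°, lat 0°.
Square 4, 8: +4·2° lon, +8·1° lat → SW at lon 108°, lat 8°.
Cell spans 2° lon × 1° lat.
west 108.00° E, east 110.00° E.

108.00° E, 110.00° E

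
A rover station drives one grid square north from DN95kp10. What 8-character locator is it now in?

DN95kp11

Latitude extended square 0; +1 → 1.
The longitude characters are unchanged.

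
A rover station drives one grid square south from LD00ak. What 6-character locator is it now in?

Latitude subsquare k = 10; −1 → 9 = j.
The longitude characters are unchanged.

LD00aj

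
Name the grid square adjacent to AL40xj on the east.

AL50aj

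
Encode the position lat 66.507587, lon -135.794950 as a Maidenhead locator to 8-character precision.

CP26cm41

Shift to the Maidenhead origin (180°W, 90°S): lon 44.20505, lat 156.50759.
Field: 44.20505/20 → 2 → C, 156.50759/10 → 15 → P; chars CP.
Square: 4.20505/2 → 2, 6.50759/1 → 6; chars 26.
Subsquare: 0.20505/0.0833333 → 2 → c, 0.50759/0.0416667 → 12 → m; chars cm.
Extended square: 0.03838/0.00833333 → 4, 0.00759/0.00416667 → 1; chars 41.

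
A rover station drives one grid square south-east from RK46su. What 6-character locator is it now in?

RK46tt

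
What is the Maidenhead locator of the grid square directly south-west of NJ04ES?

NJ04dr

Longitude subsquare e = 4; −1 → 3 = d.
Latitude subsquare s = 18; −1 → 17 = r.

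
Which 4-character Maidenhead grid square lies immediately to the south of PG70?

PF79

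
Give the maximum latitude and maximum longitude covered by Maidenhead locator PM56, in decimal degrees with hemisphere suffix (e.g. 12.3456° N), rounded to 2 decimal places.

Field P=15, M=12: +15·20° lon, +12·10° lat → SW at lon 120°, lat 30°.
Square 5, 6: +5·2° lon, +6·1° lat → SW at lon 130°, lat 36°.
Cell spans 2° lon × 1° lat. NE corner is SW corner plus one full cell.
latitude 37.00° N, longitude 132.00° E.

37.00° N, 132.00° E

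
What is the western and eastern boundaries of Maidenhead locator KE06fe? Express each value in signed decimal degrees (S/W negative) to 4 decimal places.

20.4167, 20.5000

Field K=10, E=4: +10·20° lon, +4·10° lat → SW at lon 20°, lat -50°.
Square 0, 6: +0·2° lon, +6·1° lat → SW at lon 20°, lat -44°.
Subsquare f=5, e=4: +5·0.0833333° lon, +4·0.0416667° lat → SW at lon 20.4167°, lat -43.8333°.
Cell spans 0.0833333° lon × 0.0416667° lat.
west 20.4167, east 20.5000.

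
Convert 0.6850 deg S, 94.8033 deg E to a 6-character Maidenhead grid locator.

Shift to the Maidenhead origin (180°W, 90°S): lon 274.8033, lat 89.3150.
Field: lon ⌊274.8033/20⌋ = 13 → N; lat ⌊89.3150/10⌋ = 8 → I.
Square: lon ⌊14.8033/2⌋ = 7; lat ⌊9.3150/1⌋ = 9.
Subsquare: lon ⌊0.8033/0.0833333⌋ = 9 → j; lat ⌊0.3150/0.0416667⌋ = 7 → h.

NI79jh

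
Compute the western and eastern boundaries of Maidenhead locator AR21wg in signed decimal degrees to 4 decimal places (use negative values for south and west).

-174.1667, -174.0833

Field A=0, R=17: +0·20° lon, +17·10° lat → SW at lon -180°, lat 80°.
Square 2, 1: +2·2° lon, +1·1° lat → SW at lon -176°, lat 81°.
Subsquare w=22, g=6: +22·0.0833333° lon, +6·0.0416667° lat → SW at lon -174.167°, lat 81.25°.
Cell spans 0.0833333° lon × 0.0416667° lat.
west -174.1667, east -174.0833.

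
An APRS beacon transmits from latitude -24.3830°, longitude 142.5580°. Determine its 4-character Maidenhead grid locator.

QG15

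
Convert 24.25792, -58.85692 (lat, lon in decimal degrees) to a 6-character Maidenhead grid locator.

Offset from 180°W / 90°S: lon 121.1431°, lat 114.2579°.
Field: 121.1431/20 → 6 → G, 114.2579/10 → 11 → L; chars GL.
Square: 1.1431/2 → 0, 4.2579/1 → 4; chars 04.
Subsquare: 1.1431/0.0833333 → 13 → n, 0.2579/0.0416667 → 6 → g; chars ng.

GL04ng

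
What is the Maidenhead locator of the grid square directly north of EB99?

Latitude square 9; +1 → 10, wraps to 0, carry into field.
Latitude field B = 1; +1 → 2 = C.
The longitude characters are unchanged.

EC90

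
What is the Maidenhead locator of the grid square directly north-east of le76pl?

Longitude subsquare p = 15; +1 → 16 = q.
Latitude subsquare l = 11; +1 → 12 = m.

LE76qm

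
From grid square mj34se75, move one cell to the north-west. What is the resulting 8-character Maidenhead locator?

MJ34se66

Longitude extended square 7; −1 → 6.
Latitude extended square 5; +1 → 6.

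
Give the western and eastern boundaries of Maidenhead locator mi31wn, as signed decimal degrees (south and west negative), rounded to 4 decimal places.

67.8333, 67.9167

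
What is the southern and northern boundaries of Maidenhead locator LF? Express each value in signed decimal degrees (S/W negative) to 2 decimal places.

Field L=11, F=5: +11·20° lon, +5·10° lat → SW at lon 40°, lat -40°.
Cell spans 20° lon × 10° lat.
south -40.00, north -30.00.

-40.00, -30.00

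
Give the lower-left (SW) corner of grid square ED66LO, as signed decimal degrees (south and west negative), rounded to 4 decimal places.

Field E=4, D=3: +4·20° lon, +3·10° lat → SW at lon -100°, lat -60°.
Square 6, 6: +6·2° lon, +6·1° lat → SW at lon -88°, lat -54°.
Subsquare l=11, o=14: +11·0.0833333° lon, +14·0.0416667° lat → SW at lon -87.0833°, lat -53.4167°.
latitude -53.4167, longitude -87.0833.

-53.4167, -87.0833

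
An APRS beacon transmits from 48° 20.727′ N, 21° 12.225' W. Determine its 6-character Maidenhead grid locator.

HN98ji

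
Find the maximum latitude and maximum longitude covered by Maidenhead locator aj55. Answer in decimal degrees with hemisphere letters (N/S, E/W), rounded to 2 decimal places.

6.00° N, 168.00° W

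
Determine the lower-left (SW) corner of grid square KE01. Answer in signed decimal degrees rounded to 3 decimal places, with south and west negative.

Field K=10, E=4: +10·20° lon, +4·10° lat → SW at lon 20°, lat -50°.
Square 0, 1: +0·2° lon, +1·1° lat → SW at lon 20°, lat -49°.
latitude -49.000, longitude 20.000.

-49.000, 20.000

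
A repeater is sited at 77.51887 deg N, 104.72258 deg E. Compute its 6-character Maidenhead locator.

Offset from 180°W / 90°S: lon 284.7226°, lat 167.5189°.
Field: lon ⌊284.7226/20⌋ = 14 → O; lat ⌊167.5189/10⌋ = 16 → Q.
Square: lon ⌊4.7226/2⌋ = 2; lat ⌊7.5189/1⌋ = 7.
Subsquare: lon ⌊0.7226/0.0833333⌋ = 8 → i; lat ⌊0.5189/0.0416667⌋ = 12 → m.

OQ27im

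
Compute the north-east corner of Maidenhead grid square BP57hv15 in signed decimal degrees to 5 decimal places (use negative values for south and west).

Field B=1, P=15: +1·20° lon, +15·10° lat → SW at lon -160°, lat 60°.
Square 5, 7: +5·2° lon, +7·1° lat → SW at lon -150°, lat 67°.
Subsquare h=7, v=21: +7·0.0833333° lon, +21·0.0416667° lat → SW at lon -149.417°, lat 67.875°.
Extended square 1, 5: +1·0.00833333° lon, +5·0.00416667° lat → SW at lon -149.408°, lat 67.8958°.
Cell spans 0.00833333° lon × 0.00416667° lat. NE corner is SW corner plus one full cell.
latitude 67.90000, longitude -149.40000.

67.90000, -149.40000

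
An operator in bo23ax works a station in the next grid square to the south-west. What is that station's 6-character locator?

Longitude subsquare a = 0; −1 → -1, wraps to 23 = x, carry into square.
Longitude square 2; −1 → 1.
Latitude subsquare x = 23; −1 → 22 = w.

BO13xw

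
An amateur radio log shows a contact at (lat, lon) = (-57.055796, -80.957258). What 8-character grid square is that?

Shift to the Maidenhead origin (180°W, 90°S): lon 99.04274, lat 32.94420.
Field: 99.04274/20 → 4 → E, 32.94420/10 → 3 → D; chars ED.
Square: 19.04274/2 → 9, 2.94420/1 → 2; chars 92.
Subsquare: 1.04274/0.0833333 → 12 → m, 0.94420/0.0416667 → 22 → w; chars mw.
Extended square: 0.04274/0.00833333 → 5, 0.02754/0.00416667 → 6; chars 56.

ED92mw56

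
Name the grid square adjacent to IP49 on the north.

Latitude square 9; +1 → 10, wraps to 0, carry into field.
Latitude field P = 15; +1 → 16 = Q.
The longitude characters are unchanged.

IQ40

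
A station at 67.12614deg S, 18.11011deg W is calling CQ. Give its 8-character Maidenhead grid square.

Add 180° to longitude and 90° to latitude: 161.88989, 22.87386.
Field: 161.88989/20 → 8 → I, 22.87386/10 → 2 → C; chars IC.
Square: 1.88989/2 → 0, 2.87386/1 → 2; chars 02.
Subsquare: 1.88989/0.0833333 → 22 → w, 0.87386/0.0416667 → 20 → u; chars wu.
Extended square: 0.05656/0.00833333 → 6, 0.04053/0.00416667 → 9; chars 69.

IC02wu69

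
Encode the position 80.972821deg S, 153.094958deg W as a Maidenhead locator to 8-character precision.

Offset from 180°W / 90°S: lon 26.90504°, lat 9.02718°.
Field (20°×10°, letters A–R): 26.90504/20 → 1 → B, 9.02718/10 → 0 → A; chars BA.
Square (2°×1°, digits 0–9): 6.90504/2 → 3, 9.02718/1 → 9; chars 39.
Subsquare (5′×2.5′, letters a–x): 0.90504/0.0833333 → 10 → k, 0.02718/0.0416667 → 0 → a; chars ka.
Extended square (30″×15″, digits 0–9): 0.07171/0.00833333 → 8, 0.02718/0.00416667 → 6; chars 86.

BA39ka86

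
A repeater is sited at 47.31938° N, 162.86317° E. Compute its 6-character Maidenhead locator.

RN17kh

Shift to the Maidenhead origin (180°W, 90°S): lon 342.8632, lat 137.3194.
Field: 342.8632/20 → 17 → R, 137.3194/10 → 13 → N; chars RN.
Square: 2.8632/2 → 1, 7.3194/1 → 7; chars 17.
Subsquare: 0.8632/0.0833333 → 10 → k, 0.3194/0.0416667 → 7 → h; chars kh.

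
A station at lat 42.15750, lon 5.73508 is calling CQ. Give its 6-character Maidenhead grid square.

Shift to the Maidenhead origin (180°W, 90°S): lon 185.7351, lat 132.1575.
Field (20°×10°, letters A–R): 185.7351/20 → 9 → J, 132.1575/10 → 13 → N; chars JN.
Square (2°×1°, digits 0–9): 5.7351/2 → 2, 2.1575/1 → 2; chars 22.
Subsquare (5′×2.5′, letters a–x): 1.7351/0.0833333 → 20 → u, 0.1575/0.0416667 → 3 → d; chars ud.

JN22ud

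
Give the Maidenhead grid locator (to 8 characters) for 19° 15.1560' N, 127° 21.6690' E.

Shift to the Maidenhead origin (180°W, 90°S): lon 307.36115, lat 109.25260.
Field: lon ⌊307.36115/20⌋ = 15 → P; lat ⌊109.25260/10⌋ = 10 → K.
Square: lon ⌊7.36115/2⌋ = 3; lat ⌊9.25260/1⌋ = 9.
Subsquare: lon ⌊1.36115/0.0833333⌋ = 16 → q; lat ⌊0.25260/0.0416667⌋ = 6 → g.
Extended square: lon ⌊0.02782/0.00833333⌋ = 3; lat ⌊0.00260/0.00416667⌋ = 0.

PK39qg30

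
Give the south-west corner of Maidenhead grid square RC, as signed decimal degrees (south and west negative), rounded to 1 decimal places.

-70.0, 160.0

Field R=17, C=2: +17·20° lon, +2·10° lat → SW at lon 160°, lat -70°.
latitude -70.0, longitude 160.0.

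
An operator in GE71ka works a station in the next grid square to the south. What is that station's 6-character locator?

Latitude subsquare a = 0; −1 → -1, wraps to 23 = x, carry into square.
Latitude square 1; −1 → 0.
The longitude characters are unchanged.

GE70kx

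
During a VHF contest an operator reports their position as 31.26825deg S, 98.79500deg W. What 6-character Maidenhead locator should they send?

EF08or

Offset from 180°W / 90°S: lon 81.2050°, lat 58.7318°.
Field: 81.2050/20 → 4 → E, 58.7318/10 → 5 → F; chars EF.
Square: 1.2050/2 → 0, 8.7318/1 → 8; chars 08.
Subsquare: 1.2050/0.0833333 → 14 → o, 0.7318/0.0416667 → 17 → r; chars or.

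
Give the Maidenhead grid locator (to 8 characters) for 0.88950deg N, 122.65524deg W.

CJ80qv13

Offset from 180°W / 90°S: lon 57.34476°, lat 90.88950°.
Field (20°×10°, letters A–R): 57.34476/20 → 2 → C, 90.88950/10 → 9 → J; chars CJ.
Square (2°×1°, digits 0–9): 17.34476/2 → 8, 0.88950/1 → 0; chars 80.
Subsquare (5′×2.5′, letters a–x): 1.34476/0.0833333 → 16 → q, 0.88950/0.0416667 → 21 → v; chars qv.
Extended square (30″×15″, digits 0–9): 0.01143/0.00833333 → 1, 0.01450/0.00416667 → 3; chars 13.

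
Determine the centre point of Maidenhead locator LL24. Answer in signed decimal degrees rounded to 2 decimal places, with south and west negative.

Field L=11, L=11: +11·20° lon, +11·10° lat → SW at lon 40°, lat 20°.
Square 2, 4: +2·2° lon, +4·1° lat → SW at lon 44°, lat 24°.
Cell spans 2° lon × 1° lat. Centre is SW corner plus half of each.
latitude 24.50, longitude 45.00.

24.50, 45.00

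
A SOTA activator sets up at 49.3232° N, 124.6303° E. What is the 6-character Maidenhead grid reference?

PN29hh

Add 180° to longitude and 90° to latitude: 304.6303, 139.3232.
Field: 304.6303/20 → 15 → P, 139.3232/10 → 13 → N; chars PN.
Square: 4.6303/2 → 2, 9.3232/1 → 9; chars 29.
Subsquare: 0.6303/0.0833333 → 7 → h, 0.3232/0.0416667 → 7 → h; chars hh.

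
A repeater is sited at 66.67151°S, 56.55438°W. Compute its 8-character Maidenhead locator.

Offset from 180°W / 90°S: lon 123.44562°, lat 23.32849°.
Field: lon ⌊123.44562/20⌋ = 6 → G; lat ⌊23.32849/10⌋ = 2 → C.
Square: lon ⌊3.44562/2⌋ = 1; lat ⌊3.32849/1⌋ = 3.
Subsquare: lon ⌊1.44562/0.0833333⌋ = 17 → r; lat ⌊0.32849/0.0416667⌋ = 7 → h.
Extended square: lon ⌊0.02895/0.00833333⌋ = 3; lat ⌊0.03682/0.00416667⌋ = 8.

GC13rh38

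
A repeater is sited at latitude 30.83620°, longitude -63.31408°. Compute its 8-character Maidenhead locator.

FM80iu20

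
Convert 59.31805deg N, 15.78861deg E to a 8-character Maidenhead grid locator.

Offset from 180°W / 90°S: lon 195.78861°, lat 149.31805°.
Field: lon ⌊195.78861/20⌋ = 9 → J; lat ⌊149.31805/10⌋ = 14 → O.
Square: lon ⌊15.78861/2⌋ = 7; lat ⌊9.31805/1⌋ = 9.
Subsquare: lon ⌊1.78861/0.0833333⌋ = 21 → v; lat ⌊0.31805/0.0416667⌋ = 7 → h.
Extended square: lon ⌊0.03861/0.00833333⌋ = 4; lat ⌊0.02638/0.00416667⌋ = 6.

JO79vh46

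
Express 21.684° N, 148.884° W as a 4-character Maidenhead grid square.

BL51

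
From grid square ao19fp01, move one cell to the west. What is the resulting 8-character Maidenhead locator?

Longitude extended square 0; −1 → -1, wraps to 9, carry into subsquare.
Longitude subsquare f = 5; −1 → 4 = e.
The latitude characters are unchanged.

AO19ep91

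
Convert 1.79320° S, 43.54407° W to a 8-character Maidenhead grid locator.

Shift to the Maidenhead origin (180°W, 90°S): lon 136.45593, lat 88.20680.
Field: 136.45593/20 → 6 → G, 88.20680/10 → 8 → I; chars GI.
Square: 16.45593/2 → 8, 8.20680/1 → 8; chars 88.
Subsquare: 0.45593/0.0833333 → 5 → f, 0.20680/0.0416667 → 4 → e; chars fe.
Extended square: 0.03926/0.00833333 → 4, 0.04013/0.00416667 → 9; chars 49.

GI88fe49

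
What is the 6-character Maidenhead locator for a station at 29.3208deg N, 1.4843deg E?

Shift to the Maidenhead origin (180°W, 90°S): lon 181.4843, lat 119.3208.
Field: lon ⌊181.4843/20⌋ = 9 → J; lat ⌊119.3208/10⌋ = 11 → L.
Square: lon ⌊1.4843/2⌋ = 0; lat ⌊9.3208/1⌋ = 9.
Subsquare: lon ⌊1.4843/0.0833333⌋ = 17 → r; lat ⌊0.3208/0.0416667⌋ = 7 → h.

JL09rh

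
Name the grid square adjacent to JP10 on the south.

JO19

Latitude square 0; −1 → -1, wraps to 9, carry into field.
Latitude field P = 15; −1 → 14 = O.
The longitude characters are unchanged.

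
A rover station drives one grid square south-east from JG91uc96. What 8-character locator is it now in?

JG91vc05

Longitude extended square 9; +1 → 10, wraps to 0, carry into subsquare.
Longitude subsquare u = 20; +1 → 21 = v.
Latitude extended square 6; −1 → 5.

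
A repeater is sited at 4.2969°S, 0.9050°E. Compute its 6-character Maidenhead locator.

JI05kq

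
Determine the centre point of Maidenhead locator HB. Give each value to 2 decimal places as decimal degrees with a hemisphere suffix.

Field H=7, B=1: +7·20° lon, +1·10° lat → SW at lon -40°, lat -80°.
Cell spans 20° lon × 10° lat. Centre is SW corner plus half of each.
latitude 75.00° S, longitude 30.00° W.

75.00° S, 30.00° W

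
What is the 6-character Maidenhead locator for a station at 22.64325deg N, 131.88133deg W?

CL42bp

Shift to the Maidenhead origin (180°W, 90°S): lon 48.1187, lat 112.6432.
Field: 48.1187/20 → 2 → C, 112.6432/10 → 11 → L; chars CL.
Square: 8.1187/2 → 4, 2.6432/1 → 2; chars 42.
Subsquare: 0.1187/0.0833333 → 1 → b, 0.6432/0.0416667 → 15 → p; chars bp.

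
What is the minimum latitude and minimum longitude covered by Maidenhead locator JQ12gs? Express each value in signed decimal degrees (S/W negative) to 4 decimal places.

72.7500, 2.5000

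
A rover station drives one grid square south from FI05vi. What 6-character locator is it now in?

Latitude subsquare i = 8; −1 → 7 = h.
The longitude characters are unchanged.

FI05vh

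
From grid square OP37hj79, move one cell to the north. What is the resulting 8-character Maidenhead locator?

Latitude extended square 9; +1 → 10, wraps to 0, carry into subsquare.
Latitude subsquare j = 9; +1 → 10 = k.
The longitude characters are unchanged.

OP37hk70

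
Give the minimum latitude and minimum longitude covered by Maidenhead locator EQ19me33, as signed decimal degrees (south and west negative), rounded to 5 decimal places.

Field E=4, Q=16: +4·20° lon, +16·10° lat → SW at lon -100°, lat 70°.
Square 1, 9: +1·2° lon, +9·1° lat → SW at lon -98°, lat 79°.
Subsquare m=12, e=4: +12·0.0833333° lon, +4·0.0416667° lat → SW at lon -97°, lat 79.1667°.
Extended square 3, 3: +3·0.00833333° lon, +3·0.00416667° lat → SW at lon -96.975°, lat 79.1792°.
latitude 79.17917, longitude -96.97500.

79.17917, -96.97500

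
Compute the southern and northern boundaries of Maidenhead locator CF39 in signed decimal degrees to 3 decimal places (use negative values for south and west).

Field C=2, F=5: +2·20° lon, +5·10° lat → SW at lon -140°, lat -40°.
Square 3, 9: +3·2° lon, +9·1° lat → SW at lon -134°, lat -31°.
Cell spans 2° lon × 1° lat.
south -31.000, north -30.000.

-31.000, -30.000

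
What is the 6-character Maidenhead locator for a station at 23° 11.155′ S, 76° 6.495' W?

FG16wt

Offset from 180°W / 90°S: lon 103.8918°, lat 66.8141°.
Field (20°×10°, letters A–R): lon ⌊103.8918/20⌋ = 5 → F; lat ⌊66.8141/10⌋ = 6 → G.
Square (2°×1°, digits 0–9): lon ⌊3.8918/2⌋ = 1; lat ⌊6.8141/1⌋ = 6.
Subsquare (5′×2.5′, letters a–x): lon ⌊1.8918/0.0833333⌋ = 22 → w; lat ⌊0.8141/0.0416667⌋ = 19 → t.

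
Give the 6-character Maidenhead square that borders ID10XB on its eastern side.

Longitude subsquare x = 23; +1 → 24, wraps to 0 = a, carry into square.
Longitude square 1; +1 → 2.
The latitude characters are unchanged.

ID20ab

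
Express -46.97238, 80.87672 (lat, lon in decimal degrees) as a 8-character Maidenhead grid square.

NE03ka56

Shift to the Maidenhead origin (180°W, 90°S): lon 260.87672, lat 43.02762.
Field: 260.87672/20 → 13 → N, 43.02762/10 → 4 → E; chars NE.
Square: 0.87672/2 → 0, 3.02762/1 → 3; chars 03.
Subsquare: 0.87672/0.0833333 → 10 → k, 0.02762/0.0416667 → 0 → a; chars ka.
Extended square: 0.04339/0.00833333 → 5, 0.02762/0.00416667 → 6; chars 56.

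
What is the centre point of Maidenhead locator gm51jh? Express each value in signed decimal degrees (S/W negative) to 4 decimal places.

31.3125, -49.2083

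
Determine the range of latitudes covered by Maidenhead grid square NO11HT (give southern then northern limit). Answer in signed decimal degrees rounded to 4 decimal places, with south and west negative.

Field N=13, O=14: +13·20° lon, +14·10° lat → SW at lon 80°, lat 50°.
Square 1, 1: +1·2° lon, +1·1° lat → SW at lon 82°, lat 51°.
Subsquare h=7, t=19: +7·0.0833333° lon, +19·0.0416667° lat → SW at lon 82.5833°, lat 51.7917°.
Cell spans 0.0833333° lon × 0.0416667° lat.
south 51.7917, north 51.8333.

51.7917, 51.8333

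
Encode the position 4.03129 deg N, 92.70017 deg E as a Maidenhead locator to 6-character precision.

Add 180° to longitude and 90° to latitude: 272.7002, 94.0313.
Field (20°×10°, letters A–R): lon ⌊272.7002/20⌋ = 13 → N; lat ⌊94.0313/10⌋ = 9 → J.
Square (2°×1°, digits 0–9): lon ⌊12.7002/2⌋ = 6; lat ⌊4.0313/1⌋ = 4.
Subsquare (5′×2.5′, letters a–x): lon ⌊0.7002/0.0833333⌋ = 8 → i; lat ⌊0.0313/0.0416667⌋ = 0 → a.

NJ64ia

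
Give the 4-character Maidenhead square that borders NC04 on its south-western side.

Longitude square 0; −1 → -1, wraps to 9, carry into field.
Longitude field N = 13; −1 → 12 = M.
Latitude square 4; −1 → 3.

MC93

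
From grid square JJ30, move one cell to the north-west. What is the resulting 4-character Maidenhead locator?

JJ21

Longitude square 3; −1 → 2.
Latitude square 0; +1 → 1.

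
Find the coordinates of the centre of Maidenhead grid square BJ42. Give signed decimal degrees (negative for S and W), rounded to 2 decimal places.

Field B=1, J=9: +1·20° lon, +9·10° lat → SW at lon -160°, lat 0°.
Square 4, 2: +4·2° lon, +2·1° lat → SW at lon -152°, lat 2°.
Cell spans 2° lon × 1° lat. Centre is SW corner plus half of each.
latitude 2.50, longitude -151.00.

2.50, -151.00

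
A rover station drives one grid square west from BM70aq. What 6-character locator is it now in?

Longitude subsquare a = 0; −1 → -1, wraps to 23 = x, carry into square.
Longitude square 7; −1 → 6.
The latitude characters are unchanged.

BM60xq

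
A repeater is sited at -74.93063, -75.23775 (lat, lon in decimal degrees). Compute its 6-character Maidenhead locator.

Shift to the Maidenhead origin (180°W, 90°S): lon 104.7622, lat 15.0694.
Field (20°×10°, letters A–R): 104.7622/20 → 5 → F, 15.0694/10 → 1 → B; chars FB.
Square (2°×1°, digits 0–9): 4.7622/2 → 2, 5.0694/1 → 5; chars 25.
Subsquare (5′×2.5′, letters a–x): 0.7622/0.0833333 → 9 → j, 0.0694/0.0416667 → 1 → b; chars jb.

FB25jb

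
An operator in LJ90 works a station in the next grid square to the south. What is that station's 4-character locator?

Latitude square 0; −1 → -1, wraps to 9, carry into field.
Latitude field J = 9; −1 → 8 = I.
The longitude characters are unchanged.

LI99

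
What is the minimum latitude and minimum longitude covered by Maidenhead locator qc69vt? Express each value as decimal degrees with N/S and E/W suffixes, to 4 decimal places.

Field Q=16, C=2: +16·20° lon, +2·10° lat → SW at lon 140°, lat -70°.
Square 6, 9: +6·2° lon, +9·1° lat → SW at lon 152°, lat -61°.
Subsquare v=21, t=19: +21·0.0833333° lon, +19·0.0416667° lat → SW at lon 153.75°, lat -60.2083°.
latitude 60.2083° S, longitude 153.7500° E.

60.2083° S, 153.7500° E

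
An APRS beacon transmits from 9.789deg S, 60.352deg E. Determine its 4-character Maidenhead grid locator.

MI00

Offset from 180°W / 90°S: lon 240.35°, lat 80.21°.
Field: 240.35/20 → 12 → M, 80.21/10 → 8 → I; chars MI.
Square: 0.35/2 → 0, 0.21/1 → 0; chars 00.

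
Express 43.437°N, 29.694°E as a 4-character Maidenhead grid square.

KN43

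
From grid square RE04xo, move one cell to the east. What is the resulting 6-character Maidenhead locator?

RE14ao

Longitude subsquare x = 23; +1 → 24, wraps to 0 = a, carry into square.
Longitude square 0; +1 → 1.
The latitude characters are unchanged.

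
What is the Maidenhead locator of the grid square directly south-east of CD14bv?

Longitude subsquare b = 1; +1 → 2 = c.
Latitude subsquare v = 21; −1 → 20 = u.

CD14cu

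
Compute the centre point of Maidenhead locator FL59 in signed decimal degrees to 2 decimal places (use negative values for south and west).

29.50, -69.00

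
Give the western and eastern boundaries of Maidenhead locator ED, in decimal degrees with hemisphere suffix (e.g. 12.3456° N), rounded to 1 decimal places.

Field E=4, D=3: +4·20° lon, +3·10° lat → SW at lon -100°, lat -60°.
Cell spans 20° lon × 10° lat.
west 100.0° W, east 80.0° W.

100.0° W, 80.0° W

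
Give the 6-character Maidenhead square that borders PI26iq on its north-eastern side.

Longitude subsquare i = 8; +1 → 9 = j.
Latitude subsquare q = 16; +1 → 17 = r.

PI26jr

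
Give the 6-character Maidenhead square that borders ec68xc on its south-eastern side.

EC78ab

Longitude subsquare x = 23; +1 → 24, wraps to 0 = a, carry into square.
Longitude square 6; +1 → 7.
Latitude subsquare c = 2; −1 → 1 = b.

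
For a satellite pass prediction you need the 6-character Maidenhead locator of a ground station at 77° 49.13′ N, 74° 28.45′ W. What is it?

Add 180° to longitude and 90° to latitude: 105.5258, 167.8188.
Field: 105.5258/20 → 5 → F, 167.8188/10 → 16 → Q; chars FQ.
Square: 5.5258/2 → 2, 7.8188/1 → 7; chars 27.
Subsquare: 1.5258/0.0833333 → 18 → s, 0.8188/0.0416667 → 19 → t; chars st.

FQ27st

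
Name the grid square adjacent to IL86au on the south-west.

Longitude subsquare a = 0; −1 → -1, wraps to 23 = x, carry into square.
Longitude square 8; −1 → 7.
Latitude subsquare u = 20; −1 → 19 = t.

IL76xt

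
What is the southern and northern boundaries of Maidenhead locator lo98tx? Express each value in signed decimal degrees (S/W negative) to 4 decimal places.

Field L=11, O=14: +11·20° lon, +14·10° lat → SW at lon 40°, lat 50°.
Square 9, 8: +9·2° lon, +8·1° lat → SW at lon 58°, lat 58°.
Subsquare t=19, x=23: +19·0.0833333° lon, +23·0.0416667° lat → SW at lon 59.5833°, lat 58.9583°.
Cell spans 0.0833333° lon × 0.0416667° lat.
south 58.9583, north 59.0000.

58.9583, 59.0000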